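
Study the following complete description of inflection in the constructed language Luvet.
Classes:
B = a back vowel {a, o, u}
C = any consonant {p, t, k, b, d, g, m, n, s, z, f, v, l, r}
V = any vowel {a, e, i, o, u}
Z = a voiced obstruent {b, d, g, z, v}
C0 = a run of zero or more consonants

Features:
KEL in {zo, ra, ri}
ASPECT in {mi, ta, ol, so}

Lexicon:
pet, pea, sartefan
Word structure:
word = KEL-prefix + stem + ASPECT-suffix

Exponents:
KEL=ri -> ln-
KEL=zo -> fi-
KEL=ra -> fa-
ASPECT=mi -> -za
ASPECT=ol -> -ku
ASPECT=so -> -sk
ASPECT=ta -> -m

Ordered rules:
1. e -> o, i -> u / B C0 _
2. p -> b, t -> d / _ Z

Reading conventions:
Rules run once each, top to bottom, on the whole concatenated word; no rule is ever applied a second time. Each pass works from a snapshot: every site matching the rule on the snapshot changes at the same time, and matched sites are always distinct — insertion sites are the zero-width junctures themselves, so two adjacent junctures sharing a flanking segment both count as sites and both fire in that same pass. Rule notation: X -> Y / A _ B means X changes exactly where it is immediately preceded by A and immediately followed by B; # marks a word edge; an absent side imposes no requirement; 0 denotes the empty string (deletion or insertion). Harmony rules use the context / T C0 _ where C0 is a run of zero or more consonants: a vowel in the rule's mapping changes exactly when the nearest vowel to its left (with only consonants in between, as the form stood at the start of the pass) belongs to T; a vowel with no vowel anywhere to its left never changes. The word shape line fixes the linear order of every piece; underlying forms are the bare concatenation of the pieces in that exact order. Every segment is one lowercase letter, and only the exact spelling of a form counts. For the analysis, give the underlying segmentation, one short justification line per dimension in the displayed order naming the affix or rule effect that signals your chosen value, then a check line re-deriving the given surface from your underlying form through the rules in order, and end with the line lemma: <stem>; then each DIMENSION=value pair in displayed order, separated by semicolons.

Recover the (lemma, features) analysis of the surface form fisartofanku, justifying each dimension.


underlying: fi-sartefan-ku
KEL=zo - signalled by the affix fi-
ASPECT=ol - signalled by the affix -ku
check: fisartefanku -> fisartofanku -> fisartofanku
lemma: sartefan; KEL=zo; ASPECT=ol


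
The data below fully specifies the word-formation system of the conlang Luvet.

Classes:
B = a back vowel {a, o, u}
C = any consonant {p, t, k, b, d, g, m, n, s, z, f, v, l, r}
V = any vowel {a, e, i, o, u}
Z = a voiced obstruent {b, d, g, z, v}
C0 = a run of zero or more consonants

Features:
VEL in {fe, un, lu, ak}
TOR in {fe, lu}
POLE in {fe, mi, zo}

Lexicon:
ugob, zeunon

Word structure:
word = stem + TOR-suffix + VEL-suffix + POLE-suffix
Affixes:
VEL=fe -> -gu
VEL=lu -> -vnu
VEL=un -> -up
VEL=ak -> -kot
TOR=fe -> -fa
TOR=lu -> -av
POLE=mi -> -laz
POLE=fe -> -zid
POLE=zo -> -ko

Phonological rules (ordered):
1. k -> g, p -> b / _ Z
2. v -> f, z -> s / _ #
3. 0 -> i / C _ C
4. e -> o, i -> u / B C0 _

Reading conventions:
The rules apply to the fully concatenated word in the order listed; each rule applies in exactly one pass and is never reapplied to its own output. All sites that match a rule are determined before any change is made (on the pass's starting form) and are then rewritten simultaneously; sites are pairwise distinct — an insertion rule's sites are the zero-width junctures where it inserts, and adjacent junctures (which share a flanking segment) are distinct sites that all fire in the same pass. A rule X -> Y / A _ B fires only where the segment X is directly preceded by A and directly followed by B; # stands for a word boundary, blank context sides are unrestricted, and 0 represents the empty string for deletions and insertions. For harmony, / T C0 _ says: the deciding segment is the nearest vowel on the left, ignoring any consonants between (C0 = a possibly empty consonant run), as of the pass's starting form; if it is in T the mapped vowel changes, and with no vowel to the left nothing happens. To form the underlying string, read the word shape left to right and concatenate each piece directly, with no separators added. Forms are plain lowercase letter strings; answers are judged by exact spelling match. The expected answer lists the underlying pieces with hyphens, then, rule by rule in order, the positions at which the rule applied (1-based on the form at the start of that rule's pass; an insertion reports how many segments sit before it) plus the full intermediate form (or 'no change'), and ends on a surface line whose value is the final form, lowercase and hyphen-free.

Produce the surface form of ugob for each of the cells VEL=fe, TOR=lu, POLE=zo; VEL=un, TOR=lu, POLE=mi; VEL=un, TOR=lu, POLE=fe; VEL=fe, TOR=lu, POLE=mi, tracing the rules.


cell VEL=fe, TOR=lu, POLE=zo:
underlying: ugob-av-gu-ko
1. k -> g, p -> b / _ Z: no change
2. v -> f, z -> s / _ #: no change
3. 0 -> i / C _ C: inserts after position(s) 6: ugobaviguko
4. e -> o, i -> u / B C0 _: fires at position(s) 7: ugobavuguko
surface: ugobavuguko

cell VEL=un, TOR=lu, POLE=mi:
underlying: ugob-av-up-laz
1. k -> g, p -> b / _ Z: no change
2. v -> f, z -> s / _ #: fires at position(s) 11: ugobavuplas
3. 0 -> i / C _ C: inserts after position(s) 8: ugobavupilas
4. e -> o, i -> u / B C0 _: fires at position(s) 9: ugobavupulas
surface: ugobavupulas

cell VEL=un, TOR=lu, POLE=fe:
underlying: ugob-av-up-zid
1. k -> g, p -> b / _ Z: fires at position(s) 8: ugobavubzid
2. v -> f, z -> s / _ #: no change
3. 0 -> i / C _ C: inserts after position(s) 8: ugobavubizid
4. e -> o, i -> u / B C0 _: fires at position(s) 9: ugobavubuzid
surface: ugobavubuzid

cell VEL=fe, TOR=lu, POLE=mi:
underlying: ugob-av-gu-laz
1. k -> g, p -> b / _ Z: no change
2. v -> f, z -> s / _ #: fires at position(s) 11: ugobavgulas
3. 0 -> i / C _ C: inserts after position(s) 6: ugobavigulas
4. e -> o, i -> u / B C0 _: fires at position(s) 7: ugobavugulas
surface: ugobavugulas


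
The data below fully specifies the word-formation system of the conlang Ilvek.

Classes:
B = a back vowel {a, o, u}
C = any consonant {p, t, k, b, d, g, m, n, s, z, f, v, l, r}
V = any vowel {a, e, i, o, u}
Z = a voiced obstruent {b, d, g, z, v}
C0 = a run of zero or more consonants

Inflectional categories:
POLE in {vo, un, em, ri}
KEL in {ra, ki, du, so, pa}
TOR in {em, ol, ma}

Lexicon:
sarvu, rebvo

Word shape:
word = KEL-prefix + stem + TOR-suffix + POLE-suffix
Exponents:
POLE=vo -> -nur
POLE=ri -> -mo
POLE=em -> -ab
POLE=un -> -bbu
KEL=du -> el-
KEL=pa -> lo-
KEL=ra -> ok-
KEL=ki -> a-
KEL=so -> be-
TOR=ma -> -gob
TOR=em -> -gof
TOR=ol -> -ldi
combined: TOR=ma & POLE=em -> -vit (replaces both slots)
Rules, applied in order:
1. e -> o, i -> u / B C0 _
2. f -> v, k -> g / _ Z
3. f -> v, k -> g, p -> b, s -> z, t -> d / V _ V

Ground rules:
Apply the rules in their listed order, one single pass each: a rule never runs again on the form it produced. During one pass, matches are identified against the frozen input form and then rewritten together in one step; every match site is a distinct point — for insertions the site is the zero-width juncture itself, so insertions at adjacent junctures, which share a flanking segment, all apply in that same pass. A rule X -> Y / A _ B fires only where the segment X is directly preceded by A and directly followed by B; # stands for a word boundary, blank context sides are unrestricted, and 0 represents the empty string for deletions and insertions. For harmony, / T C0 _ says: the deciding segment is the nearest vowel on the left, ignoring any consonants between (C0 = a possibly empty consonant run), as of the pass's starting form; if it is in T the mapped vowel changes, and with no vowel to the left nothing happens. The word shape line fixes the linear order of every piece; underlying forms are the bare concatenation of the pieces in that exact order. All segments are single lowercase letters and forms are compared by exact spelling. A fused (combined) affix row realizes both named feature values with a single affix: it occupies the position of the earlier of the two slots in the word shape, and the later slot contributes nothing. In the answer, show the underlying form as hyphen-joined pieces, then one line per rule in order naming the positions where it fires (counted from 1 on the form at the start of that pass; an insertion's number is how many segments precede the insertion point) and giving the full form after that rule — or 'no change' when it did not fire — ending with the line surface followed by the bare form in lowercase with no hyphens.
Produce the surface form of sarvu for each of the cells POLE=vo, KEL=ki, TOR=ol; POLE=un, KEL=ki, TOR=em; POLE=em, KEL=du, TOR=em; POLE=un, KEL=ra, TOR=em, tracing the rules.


cell POLE=vo, KEL=ki, TOR=ol:
underlying: a-sarvu-ldi-nur
1. e -> o, i -> u / B C0 _: fires at position(s) 9: asarvuldunur
2. f -> v, k -> g / _ Z: no change
3. f -> v, k -> g, p -> b, s -> z, t -> d / V _ V: fires at position(s) 2: azarvuldunur
surface: azarvuldunur

cell POLE=un, KEL=ki, TOR=em:
underlying: a-sarvu-gof-bbu
1. e -> o, i -> u / B C0 _: no change
2. f -> v, k -> g / _ Z: fires at position(s) 9: asarvugovbbu
3. f -> v, k -> g, p -> b, s -> z, t -> d / V _ V: fires at position(s) 2: azarvugovbbu
surface: azarvugovbbu

cell POLE=em, KEL=du, TOR=em:
underlying: el-sarvu-gof-ab
1. e -> o, i -> u / B C0 _: no change
2. f -> v, k -> g / _ Z: no change
3. f -> v, k -> g, p -> b, s -> z, t -> d / V _ V: fires at position(s) 10: elsarvugovab
surface: elsarvugovab

cell POLE=un, KEL=ra, TOR=em:
underlying: ok-sarvu-gof-bbu
1. e -> o, i -> u / B C0 _: no change
2. f -> v, k -> g / _ Z: fires at position(s) 10: oksarvugovbbu
3. f -> v, k -> g, p -> b, s -> z, t -> d / V _ V: no change
surface: oksarvugovbbu


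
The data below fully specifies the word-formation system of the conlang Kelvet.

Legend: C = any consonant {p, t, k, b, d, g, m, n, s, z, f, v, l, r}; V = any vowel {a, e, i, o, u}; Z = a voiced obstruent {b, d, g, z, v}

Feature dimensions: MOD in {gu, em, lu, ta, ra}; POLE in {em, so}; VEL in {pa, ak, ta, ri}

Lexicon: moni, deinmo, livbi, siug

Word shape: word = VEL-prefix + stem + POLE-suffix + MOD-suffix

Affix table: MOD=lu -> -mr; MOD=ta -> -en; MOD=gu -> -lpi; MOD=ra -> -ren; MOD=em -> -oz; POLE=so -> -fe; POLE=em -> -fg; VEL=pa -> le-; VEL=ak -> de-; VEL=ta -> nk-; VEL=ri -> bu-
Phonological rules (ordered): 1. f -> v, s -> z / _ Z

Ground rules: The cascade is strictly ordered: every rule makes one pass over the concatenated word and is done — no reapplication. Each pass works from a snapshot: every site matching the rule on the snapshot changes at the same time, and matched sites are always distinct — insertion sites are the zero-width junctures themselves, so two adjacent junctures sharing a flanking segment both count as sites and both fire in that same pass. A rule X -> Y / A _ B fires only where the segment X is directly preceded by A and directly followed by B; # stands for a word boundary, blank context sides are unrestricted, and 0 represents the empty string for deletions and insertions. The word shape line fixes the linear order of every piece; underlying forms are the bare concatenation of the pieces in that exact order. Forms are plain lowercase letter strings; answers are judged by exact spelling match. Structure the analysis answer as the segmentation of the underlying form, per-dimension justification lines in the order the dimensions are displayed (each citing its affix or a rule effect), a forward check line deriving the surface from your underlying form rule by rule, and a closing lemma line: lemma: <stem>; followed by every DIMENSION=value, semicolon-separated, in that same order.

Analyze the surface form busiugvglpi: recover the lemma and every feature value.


underlying: bu-siug-fg-lpi
MOD=gu - signalled by the affix -lpi
POLE=em - signalled by the affix -fg
VEL=ri - signalled by the affix bu-
check: busiugfglpi -> busiugvglpi
lemma: siug; MOD=gu; POLE=em; VEL=ri


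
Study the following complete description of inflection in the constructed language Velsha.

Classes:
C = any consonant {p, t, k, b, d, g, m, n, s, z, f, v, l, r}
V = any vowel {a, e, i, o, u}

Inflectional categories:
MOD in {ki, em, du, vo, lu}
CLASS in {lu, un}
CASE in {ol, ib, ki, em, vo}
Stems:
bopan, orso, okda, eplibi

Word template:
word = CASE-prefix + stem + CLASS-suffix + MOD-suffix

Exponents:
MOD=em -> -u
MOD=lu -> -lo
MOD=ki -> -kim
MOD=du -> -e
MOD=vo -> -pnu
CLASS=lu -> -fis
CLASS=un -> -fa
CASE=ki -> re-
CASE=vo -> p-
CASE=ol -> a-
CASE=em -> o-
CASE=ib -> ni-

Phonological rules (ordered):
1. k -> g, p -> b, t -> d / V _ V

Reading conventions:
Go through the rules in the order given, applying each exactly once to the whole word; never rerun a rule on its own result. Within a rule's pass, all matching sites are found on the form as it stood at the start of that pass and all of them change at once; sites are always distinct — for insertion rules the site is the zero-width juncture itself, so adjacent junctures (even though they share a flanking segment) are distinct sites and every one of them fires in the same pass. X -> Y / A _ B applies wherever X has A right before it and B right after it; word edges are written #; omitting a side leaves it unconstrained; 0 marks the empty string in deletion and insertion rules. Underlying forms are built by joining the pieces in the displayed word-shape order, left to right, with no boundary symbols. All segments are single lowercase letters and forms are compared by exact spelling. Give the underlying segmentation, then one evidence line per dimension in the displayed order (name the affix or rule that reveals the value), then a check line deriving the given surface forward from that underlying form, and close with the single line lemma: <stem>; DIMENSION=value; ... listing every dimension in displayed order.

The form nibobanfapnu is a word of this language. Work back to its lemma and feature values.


underlying: ni-bopan-fa-pnu
MOD=vo - signalled by the affix -pnu
CLASS=un - signalled by the affix -fa
CASE=ib - signalled by the affix ni-
check: nibopanfapnu -> nibobanfapnu
lemma: bopan; MOD=vo; CLASS=un; CASE=ib


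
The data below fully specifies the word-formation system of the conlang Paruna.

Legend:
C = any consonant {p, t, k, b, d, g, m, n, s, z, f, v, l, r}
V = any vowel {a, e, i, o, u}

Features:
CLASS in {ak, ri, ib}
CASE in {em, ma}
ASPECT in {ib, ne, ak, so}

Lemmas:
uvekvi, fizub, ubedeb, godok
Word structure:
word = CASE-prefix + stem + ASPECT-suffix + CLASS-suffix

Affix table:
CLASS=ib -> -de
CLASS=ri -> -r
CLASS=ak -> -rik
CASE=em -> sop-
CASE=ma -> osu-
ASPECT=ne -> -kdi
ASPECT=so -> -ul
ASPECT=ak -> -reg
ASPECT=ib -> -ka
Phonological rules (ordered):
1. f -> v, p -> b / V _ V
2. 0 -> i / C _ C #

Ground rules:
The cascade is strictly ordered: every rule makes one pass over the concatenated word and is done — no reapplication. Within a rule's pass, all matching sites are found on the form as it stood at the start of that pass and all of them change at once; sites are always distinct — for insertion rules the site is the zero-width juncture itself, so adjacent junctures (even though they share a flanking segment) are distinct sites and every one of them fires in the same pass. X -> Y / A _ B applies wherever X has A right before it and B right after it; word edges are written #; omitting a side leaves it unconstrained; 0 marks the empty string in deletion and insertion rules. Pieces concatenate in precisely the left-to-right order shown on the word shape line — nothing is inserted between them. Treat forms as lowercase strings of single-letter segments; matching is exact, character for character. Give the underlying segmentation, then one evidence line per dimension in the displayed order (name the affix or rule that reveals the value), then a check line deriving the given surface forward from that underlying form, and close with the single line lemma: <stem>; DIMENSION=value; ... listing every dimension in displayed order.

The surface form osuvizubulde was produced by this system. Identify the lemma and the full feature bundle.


underlying: osu-fizub-ul-de
CLASS=ib - signalled by the affix -de
CASE=ma - signalled by the affix osu-
ASPECT=so - signalled by the affix -ul
check: osufizubulde -> osuvizubulde -> osuvizubulde
lemma: fizub; CLASS=ib; CASE=ma; ASPECT=so


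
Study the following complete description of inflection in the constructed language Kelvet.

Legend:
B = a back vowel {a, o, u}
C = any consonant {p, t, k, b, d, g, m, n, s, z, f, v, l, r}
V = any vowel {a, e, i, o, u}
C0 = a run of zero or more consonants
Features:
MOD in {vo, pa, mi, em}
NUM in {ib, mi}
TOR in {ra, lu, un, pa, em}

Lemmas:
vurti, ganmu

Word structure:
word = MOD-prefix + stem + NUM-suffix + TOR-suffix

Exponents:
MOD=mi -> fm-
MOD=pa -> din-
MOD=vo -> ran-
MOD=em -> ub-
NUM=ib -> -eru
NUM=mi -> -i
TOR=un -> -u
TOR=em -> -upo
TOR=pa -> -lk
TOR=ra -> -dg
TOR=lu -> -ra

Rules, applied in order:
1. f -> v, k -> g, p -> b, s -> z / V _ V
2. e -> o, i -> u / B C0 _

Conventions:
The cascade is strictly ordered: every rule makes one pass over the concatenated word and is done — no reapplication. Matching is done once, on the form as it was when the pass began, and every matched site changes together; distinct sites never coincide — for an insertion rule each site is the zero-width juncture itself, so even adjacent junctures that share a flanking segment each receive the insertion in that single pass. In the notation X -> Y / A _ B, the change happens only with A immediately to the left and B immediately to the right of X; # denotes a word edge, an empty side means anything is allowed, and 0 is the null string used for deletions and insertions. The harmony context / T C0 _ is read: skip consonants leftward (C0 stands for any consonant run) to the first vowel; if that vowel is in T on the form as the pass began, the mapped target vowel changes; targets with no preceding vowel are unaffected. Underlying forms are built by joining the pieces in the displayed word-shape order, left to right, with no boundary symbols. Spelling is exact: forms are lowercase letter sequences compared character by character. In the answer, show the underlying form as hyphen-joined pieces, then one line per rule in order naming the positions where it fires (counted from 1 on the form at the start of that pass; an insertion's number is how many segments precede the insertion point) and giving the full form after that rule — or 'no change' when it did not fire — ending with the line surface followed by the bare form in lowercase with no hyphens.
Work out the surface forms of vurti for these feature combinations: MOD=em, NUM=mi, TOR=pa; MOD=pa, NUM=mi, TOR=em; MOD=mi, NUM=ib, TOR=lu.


cell MOD=em, NUM=mi, TOR=pa:
underlying: ub-vurti-i-lk
1. f -> v, k -> g, p -> b, s -> z / V _ V: no change
2. e -> o, i -> u / B C0 _: fires at position(s) 7: ubvurtuilk
surface: ubvurtuilk

cell MOD=pa, NUM=mi, TOR=em:
underlying: din-vurti-i-upo
1. f -> v, k -> g, p -> b, s -> z / V _ V: fires at position(s) 11: dinvurtiiubo
2. e -> o, i -> u / B C0 _: fires at position(s) 8: dinvurtuiubo
surface: dinvurtuiubo

cell MOD=mi, NUM=ib, TOR=lu:
underlying: fm-vurti-eru-ra
1. f -> v, k -> g, p -> b, s -> z / V _ V: no change
2. e -> o, i -> u / B C0 _: fires at position(s) 7: fmvurtuerura
surface: fmvurtuerura


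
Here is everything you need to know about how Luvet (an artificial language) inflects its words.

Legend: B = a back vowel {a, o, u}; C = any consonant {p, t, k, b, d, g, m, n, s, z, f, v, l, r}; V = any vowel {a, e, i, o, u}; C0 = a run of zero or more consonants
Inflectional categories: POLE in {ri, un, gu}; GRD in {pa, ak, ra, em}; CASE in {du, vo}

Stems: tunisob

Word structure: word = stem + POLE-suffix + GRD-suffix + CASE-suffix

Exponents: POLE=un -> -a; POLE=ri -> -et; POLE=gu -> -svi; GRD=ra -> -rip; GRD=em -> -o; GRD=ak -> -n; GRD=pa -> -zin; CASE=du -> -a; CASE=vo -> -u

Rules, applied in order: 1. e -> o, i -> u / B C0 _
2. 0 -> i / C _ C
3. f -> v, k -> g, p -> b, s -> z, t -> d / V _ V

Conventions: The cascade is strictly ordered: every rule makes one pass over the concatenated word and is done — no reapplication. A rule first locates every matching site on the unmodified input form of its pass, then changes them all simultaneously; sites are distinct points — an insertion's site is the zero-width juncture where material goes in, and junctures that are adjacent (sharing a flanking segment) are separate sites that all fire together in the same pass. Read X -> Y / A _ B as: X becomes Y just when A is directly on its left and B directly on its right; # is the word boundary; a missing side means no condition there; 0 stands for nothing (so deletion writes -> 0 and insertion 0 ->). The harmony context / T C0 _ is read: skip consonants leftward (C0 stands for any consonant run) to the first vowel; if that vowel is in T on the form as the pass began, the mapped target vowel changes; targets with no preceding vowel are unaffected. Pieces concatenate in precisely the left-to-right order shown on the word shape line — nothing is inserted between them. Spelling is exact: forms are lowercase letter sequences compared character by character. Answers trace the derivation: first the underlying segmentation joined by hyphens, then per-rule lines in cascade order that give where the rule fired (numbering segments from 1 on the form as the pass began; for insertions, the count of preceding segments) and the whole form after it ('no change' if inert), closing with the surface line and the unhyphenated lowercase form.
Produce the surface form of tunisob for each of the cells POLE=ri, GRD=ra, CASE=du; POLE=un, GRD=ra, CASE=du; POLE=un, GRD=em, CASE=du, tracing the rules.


cell POLE=ri, GRD=ra, CASE=du:
underlying: tunisob-et-rip-a
1. e -> o, i -> u / B C0 _: fires at position(s) 4, 8: tunusobotripa
2. 0 -> i / C _ C: inserts after position(s) 9: tunusobotiripa
3. f -> v, k -> g, p -> b, s -> z, t -> d / V _ V: fires at position(s) 5, 9, 13: tunuzobodiriba
surface: tunuzobodiriba

cell POLE=un, GRD=ra, CASE=du:
underlying: tunisob-a-rip-a
1. e -> o, i -> u / B C0 _: fires at position(s) 4, 10: tunusobarupa
2. 0 -> i / C _ C: no change
3. f -> v, k -> g, p -> b, s -> z, t -> d / V _ V: fires at position(s) 5, 11: tunuzobaruba
surface: tunuzobaruba

cell POLE=un, GRD=em, CASE=du:
underlying: tunisob-a-o-a
1. e -> o, i -> u / B C0 _: fires at position(s) 4: tunusobaoa
2. 0 -> i / C _ C: no change
3. f -> v, k -> g, p -> b, s -> z, t -> d / V _ V: fires at position(s) 5: tunuzobaoa
surface: tunuzobaoa


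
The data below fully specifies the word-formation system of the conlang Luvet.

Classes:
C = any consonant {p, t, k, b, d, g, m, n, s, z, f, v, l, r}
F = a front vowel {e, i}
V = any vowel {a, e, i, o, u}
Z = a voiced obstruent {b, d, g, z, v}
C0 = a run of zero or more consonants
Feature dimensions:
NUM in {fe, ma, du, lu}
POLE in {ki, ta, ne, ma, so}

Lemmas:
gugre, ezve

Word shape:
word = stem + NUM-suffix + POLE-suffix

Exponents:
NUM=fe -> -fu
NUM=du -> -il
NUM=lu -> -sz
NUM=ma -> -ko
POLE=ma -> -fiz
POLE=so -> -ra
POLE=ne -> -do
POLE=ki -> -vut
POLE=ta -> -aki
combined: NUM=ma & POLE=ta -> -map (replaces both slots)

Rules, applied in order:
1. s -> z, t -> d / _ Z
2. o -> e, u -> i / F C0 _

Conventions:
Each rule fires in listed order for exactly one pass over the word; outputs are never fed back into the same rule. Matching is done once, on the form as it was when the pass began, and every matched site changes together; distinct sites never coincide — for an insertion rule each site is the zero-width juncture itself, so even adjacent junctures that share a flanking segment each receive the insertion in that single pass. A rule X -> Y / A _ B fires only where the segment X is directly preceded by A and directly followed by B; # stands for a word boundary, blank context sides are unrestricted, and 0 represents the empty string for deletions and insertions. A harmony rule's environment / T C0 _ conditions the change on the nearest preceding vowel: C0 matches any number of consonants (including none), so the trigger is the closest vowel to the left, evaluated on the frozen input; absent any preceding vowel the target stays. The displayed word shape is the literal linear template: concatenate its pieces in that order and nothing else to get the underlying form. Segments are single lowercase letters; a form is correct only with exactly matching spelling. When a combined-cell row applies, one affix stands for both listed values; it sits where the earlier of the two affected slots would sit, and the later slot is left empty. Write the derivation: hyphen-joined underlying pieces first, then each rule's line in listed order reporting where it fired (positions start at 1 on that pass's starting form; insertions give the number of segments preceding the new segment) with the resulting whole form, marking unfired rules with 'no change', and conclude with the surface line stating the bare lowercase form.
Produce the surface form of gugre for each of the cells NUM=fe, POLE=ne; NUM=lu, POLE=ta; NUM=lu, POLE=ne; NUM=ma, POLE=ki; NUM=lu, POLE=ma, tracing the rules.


cell NUM=fe, POLE=ne:
underlying: gugre-fu-do
1. s -> z, t -> d / _ Z: no change
2. o -> e, u -> i / F C0 _: fires at position(s) 7: gugrefido
surface: gugrefido

cell NUM=lu, POLE=ta:
underlying: gugre-sz-aki
1. s -> z, t -> d / _ Z: fires at position(s) 6: gugrezzaki
2. o -> e, u -> i / F C0 _: no change
surface: gugrezzaki

cell NUM=lu, POLE=ne:
underlying: gugre-sz-do
1. s -> z, t -> d / _ Z: fires at position(s) 6: gugrezzdo
2. o -> e, u -> i / F C0 _: fires at position(s) 9: gugrezzde
surface: gugrezzde

cell NUM=ma, POLE=ki:
underlying: gugre-ko-vut
1. s -> z, t -> d / _ Z: no change
2. o -> e, u -> i / F C0 _: fires at position(s) 7: gugrekevut
surface: gugrekevut

cell NUM=lu, POLE=ma:
underlying: gugre-sz-fiz
1. s -> z, t -> d / _ Z: fires at position(s) 6: gugrezzfiz
2. o -> e, u -> i / F C0 _: no change
surface: gugrezzfiz


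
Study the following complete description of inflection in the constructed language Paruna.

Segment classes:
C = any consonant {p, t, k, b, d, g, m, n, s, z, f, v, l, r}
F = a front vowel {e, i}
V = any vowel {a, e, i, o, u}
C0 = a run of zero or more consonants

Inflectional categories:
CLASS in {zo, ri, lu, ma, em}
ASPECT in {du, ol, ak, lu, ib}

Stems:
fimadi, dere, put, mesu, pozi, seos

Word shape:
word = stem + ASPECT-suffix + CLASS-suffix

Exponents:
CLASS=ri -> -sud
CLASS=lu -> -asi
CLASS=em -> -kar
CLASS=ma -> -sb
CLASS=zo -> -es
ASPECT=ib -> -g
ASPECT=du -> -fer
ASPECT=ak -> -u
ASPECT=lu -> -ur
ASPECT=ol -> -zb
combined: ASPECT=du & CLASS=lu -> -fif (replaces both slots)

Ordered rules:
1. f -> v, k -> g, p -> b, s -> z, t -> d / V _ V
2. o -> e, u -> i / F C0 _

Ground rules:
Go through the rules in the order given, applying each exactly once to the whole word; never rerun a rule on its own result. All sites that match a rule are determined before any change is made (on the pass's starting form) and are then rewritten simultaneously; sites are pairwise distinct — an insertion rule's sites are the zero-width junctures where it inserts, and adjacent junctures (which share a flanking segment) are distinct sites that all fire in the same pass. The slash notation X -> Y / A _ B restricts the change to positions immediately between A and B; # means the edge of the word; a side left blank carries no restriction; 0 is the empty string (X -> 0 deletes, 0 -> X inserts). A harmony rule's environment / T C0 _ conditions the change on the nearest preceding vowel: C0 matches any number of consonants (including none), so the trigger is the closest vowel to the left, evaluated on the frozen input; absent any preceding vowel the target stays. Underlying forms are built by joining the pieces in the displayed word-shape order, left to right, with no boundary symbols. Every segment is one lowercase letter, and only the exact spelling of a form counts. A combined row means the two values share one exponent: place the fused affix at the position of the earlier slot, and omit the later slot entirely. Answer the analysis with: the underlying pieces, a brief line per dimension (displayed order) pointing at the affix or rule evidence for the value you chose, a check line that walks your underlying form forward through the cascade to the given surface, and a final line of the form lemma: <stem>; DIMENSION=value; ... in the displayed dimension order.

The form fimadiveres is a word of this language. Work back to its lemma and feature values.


underlying: fimadi-fer-es
CLASS=zo - signalled by the affix -es
ASPECT=du - signalled by the affix -fer
check: fimadiferes -> fimadiveres -> fimadiveres
lemma: fimadi; CLASS=zo; ASPECT=du


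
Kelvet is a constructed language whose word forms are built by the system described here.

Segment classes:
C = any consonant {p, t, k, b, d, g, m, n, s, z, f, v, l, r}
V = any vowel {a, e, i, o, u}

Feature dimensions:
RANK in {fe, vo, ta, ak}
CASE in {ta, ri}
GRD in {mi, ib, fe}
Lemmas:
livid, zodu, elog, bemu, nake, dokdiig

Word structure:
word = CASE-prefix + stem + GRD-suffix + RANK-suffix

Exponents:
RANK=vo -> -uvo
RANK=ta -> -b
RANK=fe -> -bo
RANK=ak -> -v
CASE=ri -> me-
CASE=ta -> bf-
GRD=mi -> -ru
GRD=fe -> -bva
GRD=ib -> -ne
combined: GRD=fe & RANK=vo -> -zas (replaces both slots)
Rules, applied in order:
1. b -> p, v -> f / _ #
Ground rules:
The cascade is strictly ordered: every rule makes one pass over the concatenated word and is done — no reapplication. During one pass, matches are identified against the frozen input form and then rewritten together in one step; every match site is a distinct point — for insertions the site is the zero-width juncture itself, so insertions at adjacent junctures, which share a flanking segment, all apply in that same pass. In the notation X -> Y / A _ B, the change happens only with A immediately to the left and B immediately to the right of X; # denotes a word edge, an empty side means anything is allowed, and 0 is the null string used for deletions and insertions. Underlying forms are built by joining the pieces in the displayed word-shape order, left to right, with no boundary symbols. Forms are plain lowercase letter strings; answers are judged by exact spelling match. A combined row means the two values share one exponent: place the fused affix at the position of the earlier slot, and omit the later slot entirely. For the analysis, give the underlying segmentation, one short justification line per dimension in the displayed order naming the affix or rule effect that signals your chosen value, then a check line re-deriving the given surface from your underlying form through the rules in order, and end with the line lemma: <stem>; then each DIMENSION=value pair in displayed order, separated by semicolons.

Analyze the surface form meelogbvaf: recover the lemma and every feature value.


underlying: me-elog-bva-v
RANK=ak - signalled by the affix -v
CASE=ri - signalled by the affix me-
GRD=fe - signalled by the affix -bva
check: meelogbvav -> meelogbvaf
lemma: elog; RANK=ak; CASE=ri; GRD=fe


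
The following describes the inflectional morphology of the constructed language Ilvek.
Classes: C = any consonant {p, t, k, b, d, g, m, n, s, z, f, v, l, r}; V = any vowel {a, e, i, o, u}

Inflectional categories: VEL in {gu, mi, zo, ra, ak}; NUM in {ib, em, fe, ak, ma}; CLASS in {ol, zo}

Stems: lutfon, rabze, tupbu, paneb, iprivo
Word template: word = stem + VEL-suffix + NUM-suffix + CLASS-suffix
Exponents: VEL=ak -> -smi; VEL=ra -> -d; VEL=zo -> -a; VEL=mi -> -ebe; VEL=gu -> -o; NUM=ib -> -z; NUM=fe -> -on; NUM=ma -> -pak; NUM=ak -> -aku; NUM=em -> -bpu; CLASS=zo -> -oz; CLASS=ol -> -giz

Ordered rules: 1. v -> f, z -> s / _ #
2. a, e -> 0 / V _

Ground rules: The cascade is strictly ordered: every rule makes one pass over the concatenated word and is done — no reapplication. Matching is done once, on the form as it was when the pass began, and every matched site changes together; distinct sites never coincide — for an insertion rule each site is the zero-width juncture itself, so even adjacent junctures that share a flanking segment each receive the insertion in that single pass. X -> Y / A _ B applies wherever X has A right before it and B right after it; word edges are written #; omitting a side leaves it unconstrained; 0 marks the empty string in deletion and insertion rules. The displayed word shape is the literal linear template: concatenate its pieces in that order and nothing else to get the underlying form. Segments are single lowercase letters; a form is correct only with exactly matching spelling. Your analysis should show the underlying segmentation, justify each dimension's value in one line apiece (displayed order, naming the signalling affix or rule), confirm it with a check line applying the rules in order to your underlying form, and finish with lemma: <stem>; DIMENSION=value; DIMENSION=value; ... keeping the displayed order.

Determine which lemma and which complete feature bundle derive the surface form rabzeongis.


underlying: rabze-a-on-giz
VEL=zo - signalled by the affix -a
NUM=fe - signalled by the affix -on
CLASS=ol - signalled by the affix -giz
check: rabzeaongiz -> rabzeaongis -> rabzeongis
lemma: rabze; VEL=zo; NUM=fe; CLASS=ol


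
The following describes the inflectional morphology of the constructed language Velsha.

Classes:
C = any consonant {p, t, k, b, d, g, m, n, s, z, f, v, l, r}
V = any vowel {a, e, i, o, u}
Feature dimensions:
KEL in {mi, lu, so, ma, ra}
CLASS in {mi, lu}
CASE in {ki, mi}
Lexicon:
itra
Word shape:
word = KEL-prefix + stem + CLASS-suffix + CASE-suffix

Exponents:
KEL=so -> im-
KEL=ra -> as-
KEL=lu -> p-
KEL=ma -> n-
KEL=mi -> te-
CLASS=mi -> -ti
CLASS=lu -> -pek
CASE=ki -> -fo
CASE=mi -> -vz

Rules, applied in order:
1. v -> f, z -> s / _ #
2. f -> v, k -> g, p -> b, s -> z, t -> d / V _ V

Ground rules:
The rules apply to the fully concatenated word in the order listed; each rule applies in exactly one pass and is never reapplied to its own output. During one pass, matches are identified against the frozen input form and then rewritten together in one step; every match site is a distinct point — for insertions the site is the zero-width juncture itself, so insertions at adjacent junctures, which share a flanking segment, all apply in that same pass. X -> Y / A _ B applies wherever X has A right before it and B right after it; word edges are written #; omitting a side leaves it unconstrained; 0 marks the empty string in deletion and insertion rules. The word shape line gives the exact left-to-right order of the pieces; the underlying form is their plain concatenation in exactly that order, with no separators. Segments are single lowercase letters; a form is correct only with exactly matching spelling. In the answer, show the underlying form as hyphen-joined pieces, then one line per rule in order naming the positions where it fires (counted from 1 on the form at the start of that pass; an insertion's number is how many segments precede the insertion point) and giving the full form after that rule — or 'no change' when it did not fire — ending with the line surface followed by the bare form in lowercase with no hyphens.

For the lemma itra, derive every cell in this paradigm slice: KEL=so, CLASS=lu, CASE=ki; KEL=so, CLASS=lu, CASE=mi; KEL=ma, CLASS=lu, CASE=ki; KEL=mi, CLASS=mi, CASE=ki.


cell KEL=so, CLASS=lu, CASE=ki:
underlying: im-itra-pek-fo
1. v -> f, z -> s / _ #: no change
2. f -> v, k -> g, p -> b, s -> z, t -> d / V _ V: fires at position(s) 7: imitrabekfo
surface: imitrabekfo

cell KEL=so, CLASS=lu, CASE=mi:
underlying: im-itra-pek-vz
1. v -> f, z -> s / _ #: fires at position(s) 11: imitrapekvs
2. f -> v, k -> g, p -> b, s -> z, t -> d / V _ V: fires at position(s) 7: imitrabekvs
surface: imitrabekvs

cell KEL=ma, CLASS=lu, CASE=ki:
underlying: n-itra-pek-fo
1. v -> f, z -> s / _ #: no change
2. f -> v, k -> g, p -> b, s -> z, t -> d / V _ V: fires at position(s) 6: nitrabekfo
surface: nitrabekfo

cell KEL=mi, CLASS=mi, CASE=ki:
underlying: te-itra-ti-fo
1. v -> f, z -> s / _ #: no change
2. f -> v, k -> g, p -> b, s -> z, t -> d / V _ V: fires at position(s) 7, 9: teitradivo
surface: teitradivo


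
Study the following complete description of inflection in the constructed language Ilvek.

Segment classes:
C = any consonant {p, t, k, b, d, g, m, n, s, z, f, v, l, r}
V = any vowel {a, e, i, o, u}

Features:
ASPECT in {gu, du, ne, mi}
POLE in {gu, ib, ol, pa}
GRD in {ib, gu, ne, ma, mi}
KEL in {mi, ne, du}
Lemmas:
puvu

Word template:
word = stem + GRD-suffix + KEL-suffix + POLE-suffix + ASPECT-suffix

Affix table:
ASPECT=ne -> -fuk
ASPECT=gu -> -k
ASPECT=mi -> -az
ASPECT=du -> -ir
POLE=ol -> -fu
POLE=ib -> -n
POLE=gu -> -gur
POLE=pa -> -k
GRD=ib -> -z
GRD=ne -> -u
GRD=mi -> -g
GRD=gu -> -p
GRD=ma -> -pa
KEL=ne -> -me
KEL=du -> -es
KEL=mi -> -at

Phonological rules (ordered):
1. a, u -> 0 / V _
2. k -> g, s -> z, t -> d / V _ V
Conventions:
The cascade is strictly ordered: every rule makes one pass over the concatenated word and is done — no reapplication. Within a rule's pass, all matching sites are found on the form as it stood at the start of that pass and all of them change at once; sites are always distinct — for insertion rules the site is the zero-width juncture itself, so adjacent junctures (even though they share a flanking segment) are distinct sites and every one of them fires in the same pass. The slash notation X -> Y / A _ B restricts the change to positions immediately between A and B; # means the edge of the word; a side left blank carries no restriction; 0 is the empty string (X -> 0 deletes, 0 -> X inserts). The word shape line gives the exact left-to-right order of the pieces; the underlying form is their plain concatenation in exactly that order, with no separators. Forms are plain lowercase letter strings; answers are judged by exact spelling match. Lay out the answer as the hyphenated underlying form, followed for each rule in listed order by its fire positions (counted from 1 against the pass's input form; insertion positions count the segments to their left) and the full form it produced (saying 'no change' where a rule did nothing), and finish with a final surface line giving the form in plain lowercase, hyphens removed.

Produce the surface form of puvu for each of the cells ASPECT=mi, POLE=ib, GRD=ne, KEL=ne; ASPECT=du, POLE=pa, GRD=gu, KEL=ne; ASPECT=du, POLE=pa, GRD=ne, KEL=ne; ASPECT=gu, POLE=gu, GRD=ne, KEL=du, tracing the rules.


cell ASPECT=mi, POLE=ib, GRD=ne, KEL=ne:
underlying: puvu-u-me-n-az
1. a, u -> 0 / V _: fires at position(s) 5: puvumenaz
2. k -> g, s -> z, t -> d / V _ V: no change
surface: puvumenaz

cell ASPECT=du, POLE=pa, GRD=gu, KEL=ne:
underlying: puvu-p-me-k-ir
1. a, u -> 0 / V _: no change
2. k -> g, s -> z, t -> d / V _ V: fires at position(s) 8: puvupmegir
surface: puvupmegir

cell ASPECT=du, POLE=pa, GRD=ne, KEL=ne:
underlying: puvu-u-me-k-ir
1. a, u -> 0 / V _: fires at position(s) 5: puvumekir
2. k -> g, s -> z, t -> d / V _ V: fires at position(s) 7: puvumegir
surface: puvumegir

cell ASPECT=gu, POLE=gu, GRD=ne, KEL=du:
underlying: puvu-u-es-gur-k
1. a, u -> 0 / V _: fires at position(s) 5: puvuesgurk
2. k -> g, s -> z, t -> d / V _ V: no change
surface: puvuesgurk


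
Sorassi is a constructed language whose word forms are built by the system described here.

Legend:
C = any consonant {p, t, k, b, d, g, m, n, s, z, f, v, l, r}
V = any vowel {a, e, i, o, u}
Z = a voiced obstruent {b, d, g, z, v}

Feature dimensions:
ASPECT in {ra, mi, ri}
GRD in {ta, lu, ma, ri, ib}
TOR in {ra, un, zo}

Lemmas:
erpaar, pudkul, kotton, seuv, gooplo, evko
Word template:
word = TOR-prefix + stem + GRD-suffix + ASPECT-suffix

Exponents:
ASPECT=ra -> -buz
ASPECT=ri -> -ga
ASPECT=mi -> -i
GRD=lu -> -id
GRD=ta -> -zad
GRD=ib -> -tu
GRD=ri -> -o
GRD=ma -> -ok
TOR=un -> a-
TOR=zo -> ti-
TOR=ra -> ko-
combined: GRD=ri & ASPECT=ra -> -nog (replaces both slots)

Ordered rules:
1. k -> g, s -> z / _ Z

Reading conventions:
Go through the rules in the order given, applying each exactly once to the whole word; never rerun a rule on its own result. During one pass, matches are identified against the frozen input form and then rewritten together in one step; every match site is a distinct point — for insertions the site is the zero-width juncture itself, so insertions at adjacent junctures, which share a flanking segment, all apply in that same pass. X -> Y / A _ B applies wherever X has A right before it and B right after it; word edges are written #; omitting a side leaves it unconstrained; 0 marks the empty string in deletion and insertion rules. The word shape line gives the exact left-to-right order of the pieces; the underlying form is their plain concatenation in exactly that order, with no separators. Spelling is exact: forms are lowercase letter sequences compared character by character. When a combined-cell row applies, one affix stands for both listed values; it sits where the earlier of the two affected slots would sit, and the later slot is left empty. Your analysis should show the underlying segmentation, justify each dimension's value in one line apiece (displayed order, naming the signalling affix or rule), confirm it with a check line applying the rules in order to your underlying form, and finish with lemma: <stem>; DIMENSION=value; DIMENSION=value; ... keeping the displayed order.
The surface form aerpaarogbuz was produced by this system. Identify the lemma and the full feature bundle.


underlying: a-erpaar-ok-buz
ASPECT=ra - signalled by the affix -buz
GRD=ma - signalled by the affix -ok
TOR=un - signalled by the affix a-
check: aerpaarokbuz -> aerpaarogbuz
lemma: erpaar; ASPECT=ra; GRD=ma; TOR=un
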